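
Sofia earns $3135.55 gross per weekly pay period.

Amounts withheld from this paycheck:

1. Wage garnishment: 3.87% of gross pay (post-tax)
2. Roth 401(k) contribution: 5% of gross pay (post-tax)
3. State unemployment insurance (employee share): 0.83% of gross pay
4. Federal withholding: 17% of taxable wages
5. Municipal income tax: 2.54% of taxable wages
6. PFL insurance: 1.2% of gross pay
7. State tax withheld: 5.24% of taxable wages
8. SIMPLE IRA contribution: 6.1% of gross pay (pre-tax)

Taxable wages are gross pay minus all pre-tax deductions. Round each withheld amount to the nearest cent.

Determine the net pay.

SIMPLE IRA contribution: $3135.55 × 0.061 = $191.27
Taxable wages = $3135.55 − $191.27 = $2944.28
State tax withheld: $2944.28 × 0.0524 = $154.28
Federal withholding: $2944.28 × 0.17 = $500.53
Municipal income tax: $2944.28 × 0.0254 = $74.78
State unemployment insurance (employee share): $3135.55 × 0.0083 = $26.03
PFL insurance: $3135.55 × 0.012 = $37.63
Wage garnishment: $3135.55 × 0.0387 = $121.35
Roth 401(k) contribution: $3135.55 × 0.05 = $156.78
Total deductions = $191.27 + $154.28 + $500.53 + $74.78 + $26.03 + $37.63 + $121.35 + $156.78 = $1262.65
Net pay = $3135.55 − $1262.65 = $1872.90

$1872.90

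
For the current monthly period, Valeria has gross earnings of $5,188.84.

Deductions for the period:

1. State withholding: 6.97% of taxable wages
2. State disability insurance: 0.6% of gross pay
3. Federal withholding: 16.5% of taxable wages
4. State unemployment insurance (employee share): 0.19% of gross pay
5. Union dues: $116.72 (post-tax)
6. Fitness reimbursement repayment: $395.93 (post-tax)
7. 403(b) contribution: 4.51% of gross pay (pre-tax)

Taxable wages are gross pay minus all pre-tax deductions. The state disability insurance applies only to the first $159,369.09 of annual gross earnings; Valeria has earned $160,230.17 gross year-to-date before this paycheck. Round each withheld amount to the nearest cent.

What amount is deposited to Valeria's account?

$3,269.41

403(b) contribution: $5,188.84 × 0.0451 = $234.02
Taxable wages = $5,188.84 − $234.02 = $4,954.82
State withholding: $4,954.82 × 0.0697 = $345.35
Federal withholding: $4,954.82 × 0.165 = $817.55
State unemployment insurance (employee share): $5,188.84 × 0.0019 = $9.86
State disability insurance: annual cap $159,369.09 already reached (YTD $160,230.17), so $0.00
Union dues: $116.72
Fitness reimbursement repayment: $395.93
Total deductions = $234.02 + $345.35 + $817.55 + $9.86 + $0.00 + $116.72 + $395.93 = $1,919.43
Net pay = $5,188.84 − $1,919.43 = $3,269.41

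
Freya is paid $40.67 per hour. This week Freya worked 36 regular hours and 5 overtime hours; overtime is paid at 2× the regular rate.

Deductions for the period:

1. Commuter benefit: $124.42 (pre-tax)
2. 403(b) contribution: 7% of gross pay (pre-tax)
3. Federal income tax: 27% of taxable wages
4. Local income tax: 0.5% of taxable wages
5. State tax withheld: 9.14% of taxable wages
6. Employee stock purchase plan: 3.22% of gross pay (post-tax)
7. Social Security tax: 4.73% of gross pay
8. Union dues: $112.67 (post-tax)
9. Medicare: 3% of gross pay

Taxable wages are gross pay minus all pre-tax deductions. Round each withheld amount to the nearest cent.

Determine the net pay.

$706.02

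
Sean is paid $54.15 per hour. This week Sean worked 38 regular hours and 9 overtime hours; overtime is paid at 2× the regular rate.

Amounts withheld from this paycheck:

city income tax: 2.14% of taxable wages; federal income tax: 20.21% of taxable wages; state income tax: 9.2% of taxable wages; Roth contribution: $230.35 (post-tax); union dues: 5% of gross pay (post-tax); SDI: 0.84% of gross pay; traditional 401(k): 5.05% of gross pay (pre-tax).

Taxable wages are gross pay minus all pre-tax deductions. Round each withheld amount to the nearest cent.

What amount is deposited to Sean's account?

Regular pay: 38 × $54.15 = $2,057.70
Overtime pay: 9 × $54.15 × 2 = $974.70
Gross pay = $2,057.70 + $974.70 = $3,032.40
Traditional 401(k): $3,032.40 × 0.0505 = $153.14
Taxable wages = $3,032.40 − $153.14 = $2,879.26
State income tax: $2,879.26 × 0.092 = $264.89
City income tax: $2,879.26 × 0.0214 = $61.62
Federal income tax: $2,879.26 × 0.2021 = $581.90
SDI: $3,032.40 × 0.0084 = $25.47
Union dues: $3,032.40 × 0.05 = $151.62
Roth contribution: $230.35
Total deductions = $153.14 + $264.89 + $61.62 + $581.90 + $25.47 + $151.62 + $230.35 = $1,468.99
Net pay = $3,032.40 − $1,468.99 = $1,563.41

$1,563.41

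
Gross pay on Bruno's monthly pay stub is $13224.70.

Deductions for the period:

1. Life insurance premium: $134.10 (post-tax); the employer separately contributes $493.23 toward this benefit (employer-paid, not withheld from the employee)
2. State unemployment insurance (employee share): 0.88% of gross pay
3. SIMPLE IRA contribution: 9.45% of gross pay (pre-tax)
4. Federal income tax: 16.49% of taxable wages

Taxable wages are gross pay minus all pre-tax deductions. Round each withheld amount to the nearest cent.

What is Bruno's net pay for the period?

SIMPLE IRA contribution: $13224.70 × 0.0945 = $1249.73
Taxable wages = $13224.70 − $1249.73 = $11974.97
Federal income tax: $11974.97 × 0.1649 = $1974.67
State unemployment insurance (employee share): $13224.70 × 0.0088 = $116.38
Life insurance premium: $134.10
(Employer's $493.23 toward life insurance premium is not withheld from the employee.)
Total deductions = $1249.73 + $1974.67 + $116.38 + $134.10 = $3474.88
Net pay = $13224.70 − $3474.88 = $9749.82

$9749.82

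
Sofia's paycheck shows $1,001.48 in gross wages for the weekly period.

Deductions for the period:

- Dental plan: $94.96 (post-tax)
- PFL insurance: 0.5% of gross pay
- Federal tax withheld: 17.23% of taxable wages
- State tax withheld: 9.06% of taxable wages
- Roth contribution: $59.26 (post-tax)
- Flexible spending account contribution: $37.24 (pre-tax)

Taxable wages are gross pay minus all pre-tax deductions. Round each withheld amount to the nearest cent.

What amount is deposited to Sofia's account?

Flexible spending account contribution: $37.24
Taxable wages = $1,001.48 − $37.24 = $964.24
Federal tax withheld: $964.24 × 0.1723 = $166.14
State tax withheld: $964.24 × 0.0906 = $87.36
PFL insurance: $1,001.48 × 0.005 = $5.01
Roth contribution: $59.26
Dental plan: $94.96
Total deductions = $37.24 + $166.14 + $87.36 + $5.01 + $59.26 + $94.96 = $449.97
Net pay = $1,001.48 − $449.97 = $551.51

$551.51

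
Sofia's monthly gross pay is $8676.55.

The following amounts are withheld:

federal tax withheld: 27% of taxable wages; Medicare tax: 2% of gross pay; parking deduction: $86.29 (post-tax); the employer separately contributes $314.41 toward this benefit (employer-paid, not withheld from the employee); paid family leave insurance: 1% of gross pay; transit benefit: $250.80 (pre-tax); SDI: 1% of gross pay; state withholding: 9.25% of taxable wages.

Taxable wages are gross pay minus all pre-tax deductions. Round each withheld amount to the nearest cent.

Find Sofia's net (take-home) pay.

$4938.06

Transit benefit: $250.80
Taxable wages = $8676.55 − $250.80 = $8425.75
State withholding: $8425.75 × 0.0925 = $779.38
Federal tax withheld: $8425.75 × 0.27 = $2274.95
Paid family leave insurance: $8676.55 × 0.01 = $86.77
Medicare tax: $8676.55 × 0.02 = $173.53
SDI: $8676.55 × 0.01 = $86.77
Parking deduction: $86.29
(Employer's $314.41 toward parking deduction is not withheld from the employee.)
Total deductions = $250.80 + $779.38 + $2274.95 + $86.77 + $173.53 + $86.77 + $86.29 = $3738.49
Net pay = $8676.55 − $3738.49 = $4938.06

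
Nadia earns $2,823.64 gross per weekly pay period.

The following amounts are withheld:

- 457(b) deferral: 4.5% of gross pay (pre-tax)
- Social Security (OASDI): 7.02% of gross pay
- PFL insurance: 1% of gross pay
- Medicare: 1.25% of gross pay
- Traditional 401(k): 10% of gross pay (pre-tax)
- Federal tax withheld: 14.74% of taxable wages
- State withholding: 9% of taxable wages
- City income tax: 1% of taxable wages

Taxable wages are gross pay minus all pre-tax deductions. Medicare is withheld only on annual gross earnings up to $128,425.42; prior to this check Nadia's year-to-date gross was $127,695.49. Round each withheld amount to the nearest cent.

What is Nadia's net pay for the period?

$1,581.36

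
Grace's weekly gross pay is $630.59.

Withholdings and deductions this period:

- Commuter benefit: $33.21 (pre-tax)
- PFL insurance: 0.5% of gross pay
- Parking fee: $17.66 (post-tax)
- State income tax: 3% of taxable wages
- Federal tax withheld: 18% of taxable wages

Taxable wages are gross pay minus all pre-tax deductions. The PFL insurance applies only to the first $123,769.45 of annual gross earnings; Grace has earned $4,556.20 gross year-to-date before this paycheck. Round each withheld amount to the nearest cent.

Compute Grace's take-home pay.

Commuter benefit: $33.21
Taxable wages = $630.59 − $33.21 = $597.38
Federal tax withheld: $597.38 × 0.18 = $107.53
State income tax: $597.38 × 0.03 = $17.92
PFL insurance: cap not yet reached, full $630.59 is subject → $630.59 × 0.005 = $3.15
Parking fee: $17.66
Total deductions = $33.21 + $107.53 + $17.92 + $3.15 + $17.66 = $179.47
Net pay = $630.59 − $179.47 = $451.12

$451.12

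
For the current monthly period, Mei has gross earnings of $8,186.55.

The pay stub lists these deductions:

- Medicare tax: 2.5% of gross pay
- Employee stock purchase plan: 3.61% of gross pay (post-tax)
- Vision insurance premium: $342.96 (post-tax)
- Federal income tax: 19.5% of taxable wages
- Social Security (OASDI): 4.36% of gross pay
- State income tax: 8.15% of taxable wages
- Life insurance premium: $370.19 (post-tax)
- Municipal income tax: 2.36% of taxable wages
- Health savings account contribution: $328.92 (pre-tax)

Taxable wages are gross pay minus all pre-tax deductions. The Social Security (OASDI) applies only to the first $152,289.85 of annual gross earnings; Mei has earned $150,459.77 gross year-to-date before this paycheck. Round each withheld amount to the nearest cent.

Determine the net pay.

Health savings account contribution: $328.92
Taxable wages = $8,186.55 − $328.92 = $7,857.63
State income tax: $7,857.63 × 0.0815 = $640.40
Federal income tax: $7,857.63 × 0.195 = $1,532.24
Municipal income tax: $7,857.63 × 0.0236 = $185.44
Medicare tax: $8,186.55 × 0.025 = $204.66
Social Security (OASDI): only $152,289.85 − $150,459.77 = $1,830.08 of this check is subject → $1,830.08 × 0.0436 = $79.79
Vision insurance premium: $342.96
Employee stock purchase plan: $8,186.55 × 0.0361 = $295.53
Life insurance premium: $370.19
Total deductions = $328.92 + $640.40 + $1,532.24 + $185.44 + $204.66 + $79.79 + $342.96 + $295.53 + $370.19 = $3,980.13
Net pay = $8,186.55 − $3,980.13 = $4,206.42

$4,206.42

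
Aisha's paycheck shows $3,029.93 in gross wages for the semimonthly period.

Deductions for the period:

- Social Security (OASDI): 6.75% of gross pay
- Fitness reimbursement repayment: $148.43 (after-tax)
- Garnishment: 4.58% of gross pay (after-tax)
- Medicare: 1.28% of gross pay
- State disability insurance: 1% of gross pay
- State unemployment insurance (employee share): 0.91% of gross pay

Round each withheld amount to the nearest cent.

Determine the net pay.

Social Security (OASDI): $3,029.93 × 0.0675 = $204.52
State unemployment insurance (employee share): $3,029.93 × 0.0091 = $27.57
State disability insurance: $3,029.93 × 0.01 = $30.30
Medicare: $3,029.93 × 0.0128 = $38.78
Garnishment: $3,029.93 × 0.0458 = $138.77
Fitness reimbursement repayment: $148.43
Total deductions = $204.52 + $27.57 + $30.30 + $38.78 + $138.77 + $148.43 = $588.37
Net pay = $3,029.93 − $588.37 = $2,441.56

$2,441.56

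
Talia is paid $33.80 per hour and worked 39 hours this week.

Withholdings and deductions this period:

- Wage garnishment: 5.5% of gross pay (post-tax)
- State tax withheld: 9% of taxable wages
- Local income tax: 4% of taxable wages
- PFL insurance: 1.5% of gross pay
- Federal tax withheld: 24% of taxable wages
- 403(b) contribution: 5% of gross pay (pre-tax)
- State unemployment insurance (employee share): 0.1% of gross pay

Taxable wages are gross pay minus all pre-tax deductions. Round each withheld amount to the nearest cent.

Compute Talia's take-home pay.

$695.35

Gross pay: 39 × $33.80 = $1318.20
403(b) contribution: $1318.20 × 0.05 = $65.91
Taxable wages = $1318.20 − $65.91 = $1252.29
Local income tax: $1252.29 × 0.04 = $50.09
State tax withheld: $1252.29 × 0.09 = $112.71
Federal tax withheld: $1252.29 × 0.24 = $300.55
State unemployment insurance (employee share): $1318.20 × 0.001 = $1.32
PFL insurance: $1318.20 × 0.015 = $19.77
Wage garnishment: $1318.20 × 0.055 = $72.50
Total deductions = $65.91 + $50.09 + $112.71 + $300.55 + $1.32 + $19.77 + $72.50 = $622.85
Net pay = $1318.20 − $622.85 = $695.35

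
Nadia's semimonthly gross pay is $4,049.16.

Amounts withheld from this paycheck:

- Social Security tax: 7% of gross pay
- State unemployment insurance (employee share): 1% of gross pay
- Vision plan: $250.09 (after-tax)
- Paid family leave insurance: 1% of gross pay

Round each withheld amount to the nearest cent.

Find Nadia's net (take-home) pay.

$3,434.65

State unemployment insurance (employee share): $4,049.16 × 0.01 = $40.49
Social Security tax: $4,049.16 × 0.07 = $283.44
Paid family leave insurance: $4,049.16 × 0.01 = $40.49
Vision plan: $250.09
Total deductions = $40.49 + $283.44 + $40.49 + $250.09 = $614.51
Net pay = $4,049.16 − $614.51 = $3,434.65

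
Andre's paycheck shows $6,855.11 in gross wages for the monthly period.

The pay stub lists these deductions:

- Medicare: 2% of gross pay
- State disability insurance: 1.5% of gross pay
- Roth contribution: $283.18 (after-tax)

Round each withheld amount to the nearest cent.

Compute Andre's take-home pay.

$6,332.00

State disability insurance: $6,855.11 × 0.015 = $102.83
Medicare: $6,855.11 × 0.02 = $137.10
Roth contribution: $283.18
Total deductions = $102.83 + $137.10 + $283.18 = $523.11
Net pay = $6,855.11 − $523.11 = $6,332.00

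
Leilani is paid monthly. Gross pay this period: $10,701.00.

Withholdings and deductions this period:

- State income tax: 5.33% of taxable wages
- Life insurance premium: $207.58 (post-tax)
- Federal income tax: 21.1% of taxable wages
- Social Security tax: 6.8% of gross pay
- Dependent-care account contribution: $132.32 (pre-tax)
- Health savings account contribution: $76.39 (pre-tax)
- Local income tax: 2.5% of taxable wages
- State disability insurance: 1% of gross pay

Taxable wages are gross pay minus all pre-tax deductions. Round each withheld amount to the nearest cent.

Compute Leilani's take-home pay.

Health savings account contribution: $76.39
Dependent-care account contribution: $132.32
Pre-tax total = $76.39 + $132.32 = $208.71
Taxable wages = $10,701.00 − $208.71 = $10,492.29
Federal income tax: $10,492.29 × 0.211 = $2,213.87
State income tax: $10,492.29 × 0.0533 = $559.24
Local income tax: $10,492.29 × 0.025 = $262.31
Social Security tax: $10,701.00 × 0.068 = $727.67
State disability insurance: $10,701.00 × 0.01 = $107.01
Life insurance premium: $207.58
Total deductions = $76.39 + $132.32 + $2,213.87 + $559.24 + $262.31 + $727.67 + $107.01 + $207.58 = $4,286.39
Net pay = $10,701.00 − $4,286.39 = $6,414.61

$6,414.61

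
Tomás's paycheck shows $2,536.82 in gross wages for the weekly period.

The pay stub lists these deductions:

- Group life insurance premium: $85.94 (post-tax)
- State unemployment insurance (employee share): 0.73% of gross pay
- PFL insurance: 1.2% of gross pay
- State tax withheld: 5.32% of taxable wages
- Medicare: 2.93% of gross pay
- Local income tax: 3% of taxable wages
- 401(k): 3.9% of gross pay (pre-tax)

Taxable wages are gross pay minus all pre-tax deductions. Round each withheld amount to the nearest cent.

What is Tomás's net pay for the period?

401(k): $2,536.82 × 0.039 = $98.94
Taxable wages = $2,536.82 − $98.94 = $2,437.88
State tax withheld: $2,437.88 × 0.0532 = $129.70
Local income tax: $2,437.88 × 0.03 = $73.14
PFL insurance: $2,536.82 × 0.012 = $30.44
Medicare: $2,536.82 × 0.0293 = $74.33
State unemployment insurance (employee share): $2,536.82 × 0.0073 = $18.52
Group life insurance premium: $85.94
Total deductions = $98.94 + $129.70 + $73.14 + $30.44 + $74.33 + $18.52 + $85.94 = $511.01
Net pay = $2,536.82 − $511.01 = $2,025.81

$2,025.81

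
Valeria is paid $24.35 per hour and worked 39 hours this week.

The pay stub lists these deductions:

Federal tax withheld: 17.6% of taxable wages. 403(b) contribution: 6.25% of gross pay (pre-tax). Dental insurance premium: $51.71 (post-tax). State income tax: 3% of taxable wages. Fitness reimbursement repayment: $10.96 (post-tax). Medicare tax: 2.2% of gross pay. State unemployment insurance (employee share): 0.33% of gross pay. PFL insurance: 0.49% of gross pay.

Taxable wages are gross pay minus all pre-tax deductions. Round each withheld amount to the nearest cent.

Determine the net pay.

Gross pay: 39 × $24.35 = $949.65
403(b) contribution: $949.65 × 0.0625 = $59.35
Taxable wages = $949.65 − $59.35 = $890.30
Federal tax withheld: $890.30 × 0.176 = $156.69
State income tax: $890.30 × 0.03 = $26.71
State unemployment insurance (employee share): $949.65 × 0.0033 = $3.13
Medicare tax: $949.65 × 0.022 = $20.89
PFL insurance: $949.65 × 0.0049 = $4.65
Dental insurance premium: $51.71
Fitness reimbursement repayment: $10.96
Total deductions = $59.35 + $156.69 + $26.71 + $3.13 + $20.89 + $4.65 + $51.71 + $10.96 = $334.09
Net pay = $949.65 − $334.09 = $615.56

$615.56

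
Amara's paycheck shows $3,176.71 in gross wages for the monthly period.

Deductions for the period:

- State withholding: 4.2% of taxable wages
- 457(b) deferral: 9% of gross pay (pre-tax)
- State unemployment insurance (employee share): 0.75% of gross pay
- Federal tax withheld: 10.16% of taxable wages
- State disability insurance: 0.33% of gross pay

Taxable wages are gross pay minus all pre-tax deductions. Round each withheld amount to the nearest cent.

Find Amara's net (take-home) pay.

457(b) deferral: $3,176.71 × 0.09 = $285.90
Taxable wages = $3,176.71 − $285.90 = $2,890.81
State withholding: $2,890.81 × 0.042 = $121.41
Federal tax withheld: $2,890.81 × 0.1016 = $293.71
State disability insurance: $3,176.71 × 0.0033 = $10.48
State unemployment insurance (employee share): $3,176.71 × 0.0075 = $23.83
Total deductions = $285.90 + $121.41 + $293.71 + $10.48 + $23.83 = $735.33
Net pay = $3,176.71 − $735.33 = $2,441.38

$2,441.38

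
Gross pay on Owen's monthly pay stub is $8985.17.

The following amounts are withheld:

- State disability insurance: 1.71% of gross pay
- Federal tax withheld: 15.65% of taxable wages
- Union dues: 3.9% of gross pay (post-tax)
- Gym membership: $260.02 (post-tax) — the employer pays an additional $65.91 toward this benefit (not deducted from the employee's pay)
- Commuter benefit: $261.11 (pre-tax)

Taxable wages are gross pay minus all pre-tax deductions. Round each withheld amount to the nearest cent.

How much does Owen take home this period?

$6594.65

Commuter benefit: $261.11
Taxable wages = $8985.17 − $261.11 = $8724.06
Federal tax withheld: $8724.06 × 0.1565 = $1365.32
State disability insurance: $8985.17 × 0.0171 = $153.65
Union dues: $8985.17 × 0.039 = $350.42
Gym membership: $260.02
(Employer's $65.91 toward gym membership is not withheld from the employee.)
Total deductions = $261.11 + $1365.32 + $153.65 + $350.42 + $260.02 = $2390.52
Net pay = $8985.17 − $2390.52 = $6594.65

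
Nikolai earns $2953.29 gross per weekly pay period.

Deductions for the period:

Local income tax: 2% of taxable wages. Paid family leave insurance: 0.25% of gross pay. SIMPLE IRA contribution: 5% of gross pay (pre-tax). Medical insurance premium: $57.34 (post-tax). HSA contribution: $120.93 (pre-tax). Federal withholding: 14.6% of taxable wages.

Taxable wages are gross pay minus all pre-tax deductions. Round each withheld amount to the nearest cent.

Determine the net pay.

$2174.32

SIMPLE IRA contribution: $2953.29 × 0.05 = $147.66
HSA contribution: $120.93
Pre-tax total = $147.66 + $120.93 = $268.59
Taxable wages = $2953.29 − $268.59 = $2684.70
Local income tax: $2684.70 × 0.02 = $53.69
Federal withholding: $2684.70 × 0.146 = $391.97
Paid family leave insurance: $2953.29 × 0.0025 = $7.38
Medical insurance premium: $57.34
Total deductions = $147.66 + $120.93 + $53.69 + $391.97 + $7.38 + $57.34 = $778.97
Net pay = $2953.29 − $778.97 = $2174.32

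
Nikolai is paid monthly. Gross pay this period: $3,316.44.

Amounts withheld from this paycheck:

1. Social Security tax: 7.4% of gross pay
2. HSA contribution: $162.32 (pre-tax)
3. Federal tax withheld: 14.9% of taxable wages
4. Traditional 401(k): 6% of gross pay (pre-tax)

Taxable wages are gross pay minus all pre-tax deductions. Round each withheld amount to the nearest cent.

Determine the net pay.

$2,269.40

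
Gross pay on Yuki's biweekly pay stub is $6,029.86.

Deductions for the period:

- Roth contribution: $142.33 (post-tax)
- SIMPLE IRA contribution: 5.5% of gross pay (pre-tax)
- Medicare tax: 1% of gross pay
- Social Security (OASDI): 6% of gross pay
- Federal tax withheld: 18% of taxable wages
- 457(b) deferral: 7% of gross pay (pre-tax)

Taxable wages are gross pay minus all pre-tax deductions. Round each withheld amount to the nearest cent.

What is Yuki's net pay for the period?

SIMPLE IRA contribution: $6,029.86 × 0.055 = $331.64
457(b) deferral: $6,029.86 × 0.07 = $422.09
Pre-tax total = $331.64 + $422.09 = $753.73
Taxable wages = $6,029.86 − $753.73 = $5,276.13
Federal tax withheld: $5,276.13 × 0.18 = $949.70
Medicare tax: $6,029.86 × 0.01 = $60.30
Social Security (OASDI): $6,029.86 × 0.06 = $361.79
Roth contribution: $142.33
Total deductions = $331.64 + $422.09 + $949.70 + $60.30 + $361.79 + $142.33 = $2,267.85
Net pay = $6,029.86 − $2,267.85 = $3,762.01

$3,762.01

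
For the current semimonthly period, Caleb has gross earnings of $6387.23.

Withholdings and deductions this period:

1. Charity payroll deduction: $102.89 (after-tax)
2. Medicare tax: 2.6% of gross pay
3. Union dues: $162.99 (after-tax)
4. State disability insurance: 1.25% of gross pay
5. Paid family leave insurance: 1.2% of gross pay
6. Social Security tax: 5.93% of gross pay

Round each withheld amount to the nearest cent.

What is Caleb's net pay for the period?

Social Security tax: $6387.23 × 0.0593 = $378.76
Paid family leave insurance: $6387.23 × 0.012 = $76.65
State disability insurance: $6387.23 × 0.0125 = $79.84
Medicare tax: $6387.23 × 0.026 = $166.07
Charity payroll deduction: $102.89
Union dues: $162.99
Total deductions = $378.76 + $76.65 + $79.84 + $166.07 + $102.89 + $162.99 = $967.20
Net pay = $6387.23 − $967.20 = $5420.03

$5420.03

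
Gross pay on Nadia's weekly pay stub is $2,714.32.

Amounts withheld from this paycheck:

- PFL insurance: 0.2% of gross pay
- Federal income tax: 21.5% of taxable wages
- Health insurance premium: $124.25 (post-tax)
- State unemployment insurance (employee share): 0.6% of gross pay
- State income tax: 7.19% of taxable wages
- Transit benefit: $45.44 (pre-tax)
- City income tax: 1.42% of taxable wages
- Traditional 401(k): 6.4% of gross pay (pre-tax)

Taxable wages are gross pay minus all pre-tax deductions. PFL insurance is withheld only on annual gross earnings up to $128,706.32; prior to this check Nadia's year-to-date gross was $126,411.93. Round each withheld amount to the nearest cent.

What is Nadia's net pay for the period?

$1,598.74

Traditional 401(k): $2,714.32 × 0.064 = $173.72
Transit benefit: $45.44
Pre-tax total = $173.72 + $45.44 = $219.16
Taxable wages = $2,714.32 − $219.16 = $2,495.16
State income tax: $2,495.16 × 0.0719 = $179.40
City income tax: $2,495.16 × 0.0142 = $35.43
Federal income tax: $2,495.16 × 0.215 = $536.46
State unemployment insurance (employee share): $2,714.32 × 0.006 = $16.29
PFL insurance: only $128,706.32 − $126,411.93 = $2,294.39 of this check is subject → $2,294.39 × 0.002 = $4.59
Health insurance premium: $124.25
Total deductions = $173.72 + $45.44 + $179.40 + $35.43 + $536.46 + $16.29 + $4.59 + $124.25 = $1,115.58
Net pay = $2,714.32 − $1,115.58 = $1,598.74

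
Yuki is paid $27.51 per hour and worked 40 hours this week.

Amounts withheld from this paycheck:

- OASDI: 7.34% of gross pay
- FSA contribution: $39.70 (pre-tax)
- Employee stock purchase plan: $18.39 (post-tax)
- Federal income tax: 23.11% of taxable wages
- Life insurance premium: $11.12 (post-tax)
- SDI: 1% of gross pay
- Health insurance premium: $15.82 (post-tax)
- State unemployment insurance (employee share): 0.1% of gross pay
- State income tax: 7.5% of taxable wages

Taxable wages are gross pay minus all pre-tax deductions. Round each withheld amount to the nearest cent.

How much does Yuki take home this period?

$597.82

Gross pay: 40 × $27.51 = $1,100.40
FSA contribution: $39.70
Taxable wages = $1,100.40 − $39.70 = $1,060.70
Federal income tax: $1,060.70 × 0.2311 = $245.13
State income tax: $1,060.70 × 0.075 = $79.55
State unemployment insurance (employee share): $1,100.40 × 0.001 = $1.10
SDI: $1,100.40 × 0.01 = $11.00
OASDI: $1,100.40 × 0.0734 = $80.77
Employee stock purchase plan: $18.39
Life insurance premium: $11.12
Health insurance premium: $15.82
Total deductions = $39.70 + $245.13 + $79.55 + $1.10 + $11.00 + $80.77 + $18.39 + $11.12 + $15.82 = $502.58
Net pay = $1,100.40 − $502.58 = $597.82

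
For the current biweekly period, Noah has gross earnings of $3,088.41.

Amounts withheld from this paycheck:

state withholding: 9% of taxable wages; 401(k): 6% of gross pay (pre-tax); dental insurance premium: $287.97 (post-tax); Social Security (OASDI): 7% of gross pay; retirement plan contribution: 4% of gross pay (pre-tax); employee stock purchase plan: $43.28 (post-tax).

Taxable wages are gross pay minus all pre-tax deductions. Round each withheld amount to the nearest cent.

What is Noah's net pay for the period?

401(k): $3,088.41 × 0.06 = $185.30
Retirement plan contribution: $3,088.41 × 0.04 = $123.54
Pre-tax total = $185.30 + $123.54 = $308.84
Taxable wages = $3,088.41 − $308.84 = $2,779.57
State withholding: $2,779.57 × 0.09 = $250.16
Social Security (OASDI): $3,088.41 × 0.07 = $216.19
Employee stock purchase plan: $43.28
Dental insurance premium: $287.97
Total deductions = $185.30 + $123.54 + $250.16 + $216.19 + $43.28 + $287.97 = $1,106.44
Net pay = $3,088.41 − $1,106.44 = $1,981.97

$1,981.97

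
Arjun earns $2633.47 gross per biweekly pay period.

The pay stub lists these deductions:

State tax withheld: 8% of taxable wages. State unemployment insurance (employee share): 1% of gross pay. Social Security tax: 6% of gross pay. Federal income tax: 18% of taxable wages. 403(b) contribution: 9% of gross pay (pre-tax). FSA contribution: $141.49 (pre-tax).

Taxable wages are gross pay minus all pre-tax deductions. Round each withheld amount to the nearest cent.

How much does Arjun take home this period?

FSA contribution: $141.49
403(b) contribution: $2633.47 × 0.09 = $237.01
Pre-tax total = $141.49 + $237.01 = $378.50
Taxable wages = $2633.47 − $378.50 = $2254.97
State tax withheld: $2254.97 × 0.08 = $180.40
Federal income tax: $2254.97 × 0.18 = $405.89
State unemployment insurance (employee share): $2633.47 × 0.01 = $26.33
Social Security tax: $2633.47 × 0.06 = $158.01
Total deductions = $141.49 + $237.01 + $180.40 + $405.89 + $26.33 + $158.01 = $1149.13
Net pay = $2633.47 − $1149.13 = $1484.34

$1484.34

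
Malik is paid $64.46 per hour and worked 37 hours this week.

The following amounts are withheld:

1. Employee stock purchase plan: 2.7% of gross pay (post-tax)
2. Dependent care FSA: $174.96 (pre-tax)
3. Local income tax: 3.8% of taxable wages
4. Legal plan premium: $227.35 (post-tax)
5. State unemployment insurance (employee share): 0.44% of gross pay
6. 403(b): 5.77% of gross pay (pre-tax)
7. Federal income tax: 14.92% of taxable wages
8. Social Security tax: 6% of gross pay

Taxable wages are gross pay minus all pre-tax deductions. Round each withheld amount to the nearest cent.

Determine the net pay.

Gross pay: 37 × $64.46 = $2,385.02
Dependent care FSA: $174.96
403(b): $2,385.02 × 0.0577 = $137.62
Pre-tax total = $174.96 + $137.62 = $312.58
Taxable wages = $2,385.02 − $312.58 = $2,072.44
Local income tax: $2,072.44 × 0.038 = $78.75
Federal income tax: $2,072.44 × 0.1492 = $309.21
Social Security tax: $2,385.02 × 0.06 = $143.10
State unemployment insurance (employee share): $2,385.02 × 0.0044 = $10.49
Legal plan premium: $227.35
Employee stock purchase plan: $2,385.02 × 0.027 = $64.40
Total deductions = $174.96 + $137.62 + $78.75 + $309.21 + $143.10 + $10.49 + $227.35 + $64.40 = $1,145.88
Net pay = $2,385.02 − $1,145.88 = $1,239.14

$1,239.14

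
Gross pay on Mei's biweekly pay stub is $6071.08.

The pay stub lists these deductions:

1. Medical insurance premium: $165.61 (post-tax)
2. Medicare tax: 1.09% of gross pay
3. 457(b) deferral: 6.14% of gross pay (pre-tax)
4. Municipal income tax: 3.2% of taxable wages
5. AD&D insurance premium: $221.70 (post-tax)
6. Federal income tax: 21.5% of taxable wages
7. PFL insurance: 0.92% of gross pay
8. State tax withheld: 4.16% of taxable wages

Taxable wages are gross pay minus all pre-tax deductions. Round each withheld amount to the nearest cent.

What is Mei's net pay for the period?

$3544.45

457(b) deferral: $6071.08 × 0.0614 = $372.76
Taxable wages = $6071.08 − $372.76 = $5698.32
Federal income tax: $5698.32 × 0.215 = $1225.14
State tax withheld: $5698.32 × 0.0416 = $237.05
Municipal income tax: $5698.32 × 0.032 = $182.35
Medicare tax: $6071.08 × 0.0109 = $66.17
PFL insurance: $6071.08 × 0.0092 = $55.85
AD&D insurance premium: $221.70
Medical insurance premium: $165.61
Total deductions = $372.76 + $1225.14 + $237.05 + $182.35 + $66.17 + $55.85 + $221.70 + $165.61 = $2526.63
Net pay = $6071.08 − $2526.63 = $3544.45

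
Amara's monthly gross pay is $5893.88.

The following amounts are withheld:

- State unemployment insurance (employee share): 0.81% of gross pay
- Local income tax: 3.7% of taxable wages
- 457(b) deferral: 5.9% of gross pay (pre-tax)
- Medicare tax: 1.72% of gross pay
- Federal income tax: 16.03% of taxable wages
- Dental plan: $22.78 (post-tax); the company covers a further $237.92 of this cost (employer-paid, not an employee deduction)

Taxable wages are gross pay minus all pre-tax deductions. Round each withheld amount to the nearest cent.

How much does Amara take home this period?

$4279.99

457(b) deferral: $5893.88 × 0.059 = $347.74
Taxable wages = $5893.88 − $347.74 = $5546.14
Federal income tax: $5546.14 × 0.1603 = $889.05
Local income tax: $5546.14 × 0.037 = $205.21
Medicare tax: $5893.88 × 0.0172 = $101.37
State unemployment insurance (employee share): $5893.88 × 0.0081 = $47.74
Dental plan: $22.78
(Employer's $237.92 toward dental plan is not withheld from the employee.)
Total deductions = $347.74 + $889.05 + $205.21 + $101.37 + $47.74 + $22.78 = $1613.89
Net pay = $5893.88 − $1613.89 = $4279.99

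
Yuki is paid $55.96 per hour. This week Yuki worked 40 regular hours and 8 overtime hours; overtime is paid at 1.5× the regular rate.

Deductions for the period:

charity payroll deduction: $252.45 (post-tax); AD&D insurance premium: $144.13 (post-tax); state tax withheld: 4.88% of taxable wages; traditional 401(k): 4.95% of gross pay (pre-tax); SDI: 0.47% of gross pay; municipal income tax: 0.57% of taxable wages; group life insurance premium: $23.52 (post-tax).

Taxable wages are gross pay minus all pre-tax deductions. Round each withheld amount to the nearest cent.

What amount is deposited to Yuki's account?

$2,181.36

Regular pay: 40 × $55.96 = $2,238.40
Overtime pay: 8 × $55.96 × 1.5 = $671.52
Gross pay = $2,238.40 + $671.52 = $2,909.92
Traditional 401(k): $2,909.92 × 0.0495 = $144.04
Taxable wages = $2,909.92 − $144.04 = $2,765.88
State tax withheld: $2,765.88 × 0.0488 = $134.97
Municipal income tax: $2,765.88 × 0.0057 = $15.77
SDI: $2,909.92 × 0.0047 = $13.68
AD&D insurance premium: $144.13
Charity payroll deduction: $252.45
Group life insurance premium: $23.52
Total deductions = $144.04 + $134.97 + $15.77 + $13.68 + $144.13 + $252.45 + $23.52 = $728.56
Net pay = $2,909.92 − $728.56 = $2,181.36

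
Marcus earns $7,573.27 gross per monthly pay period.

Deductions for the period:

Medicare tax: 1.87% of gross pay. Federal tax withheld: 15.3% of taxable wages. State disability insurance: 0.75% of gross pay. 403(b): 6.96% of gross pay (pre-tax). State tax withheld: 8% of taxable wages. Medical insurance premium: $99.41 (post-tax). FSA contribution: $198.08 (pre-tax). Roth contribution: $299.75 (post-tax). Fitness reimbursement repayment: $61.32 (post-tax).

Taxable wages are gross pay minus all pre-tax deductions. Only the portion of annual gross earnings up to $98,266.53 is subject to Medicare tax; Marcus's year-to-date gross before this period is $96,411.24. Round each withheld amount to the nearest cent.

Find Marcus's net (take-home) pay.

$4,700.51

403(b): $7,573.27 × 0.0696 = $527.10
FSA contribution: $198.08
Pre-tax total = $527.10 + $198.08 = $725.18
Taxable wages = $7,573.27 − $725.18 = $6,848.09
Federal tax withheld: $6,848.09 × 0.153 = $1,047.76
State tax withheld: $6,848.09 × 0.08 = $547.85
State disability insurance: $7,573.27 × 0.0075 = $56.80
Medicare tax: only $98,266.53 − $96,411.24 = $1,855.29 of this check is subject → $1,855.29 × 0.0187 = $34.69
Fitness reimbursement repayment: $61.32
Medical insurance premium: $99.41
Roth contribution: $299.75
Total deductions = $527.10 + $198.08 + $1,047.76 + $547.85 + $56.80 + $34.69 + $61.32 + $99.41 + $299.75 = $2,872.76
Net pay = $7,573.27 − $2,872.76 = $4,700.51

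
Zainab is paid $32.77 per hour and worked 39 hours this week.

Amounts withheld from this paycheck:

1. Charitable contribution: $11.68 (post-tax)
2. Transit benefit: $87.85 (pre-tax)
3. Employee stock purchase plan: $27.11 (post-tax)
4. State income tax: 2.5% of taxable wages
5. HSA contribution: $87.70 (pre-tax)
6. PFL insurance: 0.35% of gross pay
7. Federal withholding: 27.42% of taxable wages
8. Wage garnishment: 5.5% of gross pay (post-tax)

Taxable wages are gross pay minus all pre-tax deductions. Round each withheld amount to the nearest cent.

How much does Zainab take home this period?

Gross pay: 39 × $32.77 = $1,278.03
HSA contribution: $87.70
Transit benefit: $87.85
Pre-tax total = $87.70 + $87.85 = $175.55
Taxable wages = $1,278.03 − $175.55 = $1,102.48
Federal withholding: $1,102.48 × 0.2742 = $302.30
State income tax: $1,102.48 × 0.025 = $27.56
PFL insurance: $1,278.03 × 0.0035 = $4.47
Charitable contribution: $11.68
Wage garnishment: $1,278.03 × 0.055 = $70.29
Employee stock purchase plan: $27.11
Total deductions = $87.70 + $87.85 + $302.30 + $27.56 + $4.47 + $11.68 + $70.29 + $27.11 = $618.96
Net pay = $1,278.03 − $618.96 = $659.07

$659.07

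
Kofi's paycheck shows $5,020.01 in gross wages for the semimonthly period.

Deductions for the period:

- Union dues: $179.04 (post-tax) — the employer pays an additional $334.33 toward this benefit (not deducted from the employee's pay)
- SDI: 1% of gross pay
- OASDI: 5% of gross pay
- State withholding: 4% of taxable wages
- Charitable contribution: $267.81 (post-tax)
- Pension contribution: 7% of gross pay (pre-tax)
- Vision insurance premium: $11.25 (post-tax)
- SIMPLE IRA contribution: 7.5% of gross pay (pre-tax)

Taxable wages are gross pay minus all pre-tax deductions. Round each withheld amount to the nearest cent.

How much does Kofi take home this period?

Pension contribution: $5,020.01 × 0.07 = $351.40
SIMPLE IRA contribution: $5,020.01 × 0.075 = $376.50
Pre-tax total = $351.40 + $376.50 = $727.90
Taxable wages = $5,020.01 − $727.90 = $4,292.11
State withholding: $4,292.11 × 0.04 = $171.68
OASDI: $5,020.01 × 0.05 = $251.00
SDI: $5,020.01 × 0.01 = $50.20
Union dues: $179.04
Vision insurance premium: $11.25
Charitable contribution: $267.81
(Employer's $334.33 toward union dues is not withheld from the employee.)
Total deductions = $351.40 + $376.50 + $171.68 + $251.00 + $50.20 + $179.04 + $11.25 + $267.81 = $1,658.88
Net pay = $5,020.01 − $1,658.88 = $3,361.13

$3,361.13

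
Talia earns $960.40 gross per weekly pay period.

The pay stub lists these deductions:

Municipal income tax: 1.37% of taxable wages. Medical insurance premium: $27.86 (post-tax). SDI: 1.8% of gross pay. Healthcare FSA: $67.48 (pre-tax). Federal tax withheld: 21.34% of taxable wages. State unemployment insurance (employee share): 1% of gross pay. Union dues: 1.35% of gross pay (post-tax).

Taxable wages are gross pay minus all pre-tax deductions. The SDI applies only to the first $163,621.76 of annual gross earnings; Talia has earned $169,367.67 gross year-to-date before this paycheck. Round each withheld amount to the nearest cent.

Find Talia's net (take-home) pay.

$639.71

Healthcare FSA: $67.48
Taxable wages = $960.40 − $67.48 = $892.92
Federal tax withheld: $892.92 × 0.2134 = $190.55
Municipal income tax: $892.92 × 0.0137 = $12.23
SDI: annual cap $163,621.76 already reached (YTD $169,367.67), so $0.00
State unemployment insurance (employee share): $960.40 × 0.01 = $9.60
Union dues: $960.40 × 0.0135 = $12.97
Medical insurance premium: $27.86
Total deductions = $67.48 + $190.55 + $12.23 + $0.00 + $9.60 + $12.97 + $27.86 = $320.69
Net pay = $960.40 − $320.69 = $639.71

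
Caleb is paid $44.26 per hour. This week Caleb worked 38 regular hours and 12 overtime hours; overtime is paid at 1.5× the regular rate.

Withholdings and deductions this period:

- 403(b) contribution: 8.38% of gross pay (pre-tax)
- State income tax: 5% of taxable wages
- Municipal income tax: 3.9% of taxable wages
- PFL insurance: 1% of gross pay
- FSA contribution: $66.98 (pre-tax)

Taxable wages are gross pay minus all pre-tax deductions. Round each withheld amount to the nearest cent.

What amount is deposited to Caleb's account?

$1,982.95

Regular pay: 38 × $44.26 = $1,681.88
Overtime pay: 12 × $44.26 × 1.5 = $796.68
Gross pay = $1,681.88 + $796.68 = $2,478.56
403(b) contribution: $2,478.56 × 0.0838 = $207.70
FSA contribution: $66.98
Pre-tax total = $207.70 + $66.98 = $274.68
Taxable wages = $2,478.56 − $274.68 = $2,203.88
Municipal income tax: $2,203.88 × 0.039 = $85.95
State income tax: $2,203.88 × 0.05 = $110.19
PFL insurance: $2,478.56 × 0.01 = $24.79
Total deductions = $207.70 + $66.98 + $85.95 + $110.19 + $24.79 = $495.61
Net pay = $2,478.56 − $495.61 = $1,982.95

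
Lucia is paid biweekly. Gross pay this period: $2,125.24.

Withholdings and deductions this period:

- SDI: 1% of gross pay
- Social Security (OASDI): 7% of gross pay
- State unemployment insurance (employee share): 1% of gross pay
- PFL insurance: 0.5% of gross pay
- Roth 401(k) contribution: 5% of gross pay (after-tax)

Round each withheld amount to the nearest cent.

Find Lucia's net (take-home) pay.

$1,817.08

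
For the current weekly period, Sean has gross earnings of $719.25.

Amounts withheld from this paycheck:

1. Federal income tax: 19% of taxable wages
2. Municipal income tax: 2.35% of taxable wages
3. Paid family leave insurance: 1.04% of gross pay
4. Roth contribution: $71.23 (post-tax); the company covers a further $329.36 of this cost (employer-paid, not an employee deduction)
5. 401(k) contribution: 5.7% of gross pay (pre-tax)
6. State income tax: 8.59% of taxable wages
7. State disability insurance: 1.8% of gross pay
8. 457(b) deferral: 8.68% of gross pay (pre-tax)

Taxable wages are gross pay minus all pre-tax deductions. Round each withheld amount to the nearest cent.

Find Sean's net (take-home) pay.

457(b) deferral: $719.25 × 0.0868 = $62.43
401(k) contribution: $719.25 × 0.057 = $41.00
Pre-tax total = $62.43 + $41.00 = $103.43
Taxable wages = $719.25 − $103.43 = $615.82
State income tax: $615.82 × 0.0859 = $52.90
Federal income tax: $615.82 × 0.19 = $117.01
Municipal income tax: $615.82 × 0.0235 = $14.47
Paid family leave insurance: $719.25 × 0.0104 = $7.48
State disability insurance: $719.25 × 0.018 = $12.95
Roth contribution: $71.23
(Employer's $329.36 toward Roth contribution is not withheld from the employee.)
Total deductions = $62.43 + $41.00 + $52.90 + $117.01 + $14.47 + $7.48 + $12.95 + $71.23 = $379.47
Net pay = $719.25 − $379.47 = $339.78

$339.78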